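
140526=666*211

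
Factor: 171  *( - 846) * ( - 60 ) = 2^3* 3^5*5^1*19^1 * 47^1 = 8679960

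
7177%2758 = 1661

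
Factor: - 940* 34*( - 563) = 17993480=2^3*5^1*17^1*47^1*563^1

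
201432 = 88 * 2289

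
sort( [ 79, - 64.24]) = [ - 64.24 , 79 ] 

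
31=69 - 38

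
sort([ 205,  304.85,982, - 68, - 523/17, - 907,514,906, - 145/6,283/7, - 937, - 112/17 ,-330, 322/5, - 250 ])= [  -  937  ,  -  907, - 330,-250,-68, - 523/17, - 145/6, - 112/17,283/7,322/5,205,  304.85,514,906,982 ]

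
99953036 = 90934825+9018211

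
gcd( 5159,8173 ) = 11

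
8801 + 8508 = 17309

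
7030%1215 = 955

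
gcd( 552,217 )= 1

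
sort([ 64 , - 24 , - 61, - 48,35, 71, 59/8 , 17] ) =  [-61, - 48, - 24, 59/8 , 17, 35, 64 , 71 ]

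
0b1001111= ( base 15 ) 54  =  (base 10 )79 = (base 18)47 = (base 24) 37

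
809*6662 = 5389558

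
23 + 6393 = 6416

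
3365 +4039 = 7404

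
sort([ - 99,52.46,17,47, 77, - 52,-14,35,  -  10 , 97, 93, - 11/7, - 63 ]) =[ - 99, - 63, - 52,- 14, -10 , -11/7,17,35,47, 52.46 , 77,93, 97]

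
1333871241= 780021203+553850038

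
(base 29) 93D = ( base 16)1DF5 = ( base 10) 7669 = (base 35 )694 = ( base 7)31234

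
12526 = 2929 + 9597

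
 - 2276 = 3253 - 5529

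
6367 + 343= 6710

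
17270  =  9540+7730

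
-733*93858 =-68797914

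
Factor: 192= 2^6*3^1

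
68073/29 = 68073/29 = 2347.34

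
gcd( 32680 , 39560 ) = 1720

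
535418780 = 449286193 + 86132587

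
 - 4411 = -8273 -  - 3862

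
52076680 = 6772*7690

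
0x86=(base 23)5j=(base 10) 134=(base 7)251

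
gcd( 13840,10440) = 40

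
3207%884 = 555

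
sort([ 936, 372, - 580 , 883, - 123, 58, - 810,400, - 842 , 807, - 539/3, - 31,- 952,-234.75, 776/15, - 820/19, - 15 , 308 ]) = [ - 952,-842, - 810,-580,-234.75 , - 539/3, - 123,  -  820/19, - 31, - 15,  776/15, 58,  308, 372, 400,807 , 883,936 ]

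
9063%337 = 301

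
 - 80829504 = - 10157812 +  - 70671692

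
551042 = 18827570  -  18276528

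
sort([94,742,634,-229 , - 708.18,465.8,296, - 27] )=[ - 708.18, - 229  , - 27,  94,296, 465.8,634 , 742] 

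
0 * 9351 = 0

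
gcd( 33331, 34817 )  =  1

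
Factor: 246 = 2^1*3^1*41^1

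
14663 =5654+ 9009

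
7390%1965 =1495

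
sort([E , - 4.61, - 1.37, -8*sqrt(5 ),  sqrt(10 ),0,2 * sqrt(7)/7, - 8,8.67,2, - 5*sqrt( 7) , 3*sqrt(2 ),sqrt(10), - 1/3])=[ - 8 * sqrt( 5 ), - 5*sqrt(7), - 8, -4.61, - 1.37,  -  1/3 , 0,2*sqrt(7 ) /7,2,E, sqrt(10), sqrt(10 ),3 * sqrt(2),8.67 ]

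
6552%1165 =727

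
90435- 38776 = 51659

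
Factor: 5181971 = 5181971^1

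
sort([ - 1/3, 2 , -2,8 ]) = [ - 2, - 1/3,2, 8 ] 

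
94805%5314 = 4467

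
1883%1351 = 532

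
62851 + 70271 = 133122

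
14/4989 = 14/4989 = 0.00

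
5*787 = 3935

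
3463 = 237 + 3226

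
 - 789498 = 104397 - 893895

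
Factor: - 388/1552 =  - 1/4 = - 2^( - 2)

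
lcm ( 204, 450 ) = 15300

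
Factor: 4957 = 4957^1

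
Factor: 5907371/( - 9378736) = - 2^( - 4)*97^( - 1 )*6043^ ( - 1 )*5907371^1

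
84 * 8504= 714336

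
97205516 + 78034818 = 175240334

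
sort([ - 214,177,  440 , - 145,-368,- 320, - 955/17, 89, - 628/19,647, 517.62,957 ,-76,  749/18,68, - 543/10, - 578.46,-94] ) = [  -  578.46,-368, - 320, - 214, - 145, - 94,  -  76,-955/17, - 543/10,-628/19,749/18, 68, 89, 177,440,517.62, 647 , 957 ] 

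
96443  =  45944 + 50499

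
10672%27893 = 10672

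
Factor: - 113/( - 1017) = 3^( - 2 ) = 1/9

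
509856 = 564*904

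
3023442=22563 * 134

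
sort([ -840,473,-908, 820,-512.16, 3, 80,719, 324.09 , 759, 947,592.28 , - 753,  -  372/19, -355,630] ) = [ - 908, - 840, - 753,-512.16 ,- 355, - 372/19,3,80, 324.09 , 473,592.28 , 630,  719,759, 820,947 ]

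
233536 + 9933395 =10166931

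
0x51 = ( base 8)121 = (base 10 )81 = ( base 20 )41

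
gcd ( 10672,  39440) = 464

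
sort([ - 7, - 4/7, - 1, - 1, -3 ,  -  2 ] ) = [ - 7,- 3, - 2, - 1,-1, - 4/7]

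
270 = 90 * 3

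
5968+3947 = 9915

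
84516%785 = 521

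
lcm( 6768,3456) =162432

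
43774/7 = 6253 + 3/7 = 6253.43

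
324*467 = 151308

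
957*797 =762729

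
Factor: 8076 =2^2* 3^1*673^1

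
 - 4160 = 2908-7068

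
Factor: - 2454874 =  - 2^1 *1227437^1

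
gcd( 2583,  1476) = 369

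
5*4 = 20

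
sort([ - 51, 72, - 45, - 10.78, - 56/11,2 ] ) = [ - 51, - 45, - 10.78,- 56/11,2, 72]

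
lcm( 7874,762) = 23622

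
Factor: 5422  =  2^1 * 2711^1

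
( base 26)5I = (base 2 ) 10010100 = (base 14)a8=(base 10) 148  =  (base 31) 4o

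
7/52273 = 7/52273 = 0.00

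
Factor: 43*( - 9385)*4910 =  - 2^1*5^2*43^1*491^1*1877^1 =- 1981455050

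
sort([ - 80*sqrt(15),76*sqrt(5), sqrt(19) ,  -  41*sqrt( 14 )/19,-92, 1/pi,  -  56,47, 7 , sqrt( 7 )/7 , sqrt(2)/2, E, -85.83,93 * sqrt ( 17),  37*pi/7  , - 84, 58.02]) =[ -80 * sqrt ( 15), -92,  -  85.83, - 84 ,-56, - 41 * sqrt( 14)/19, 1/pi, sqrt( 7) /7,  sqrt( 2 )/2 , E,  sqrt( 19) , 7,37*pi/7,47, 58.02, 76 * sqrt( 5) , 93*sqrt( 17 ) ] 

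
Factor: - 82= - 2^1*41^1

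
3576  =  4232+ - 656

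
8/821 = 8/821 = 0.01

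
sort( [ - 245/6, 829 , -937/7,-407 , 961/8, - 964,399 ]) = [-964,- 407, - 937/7, -245/6,961/8,399,829]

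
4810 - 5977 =-1167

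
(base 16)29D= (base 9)823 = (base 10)669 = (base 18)213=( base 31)li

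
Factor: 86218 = 2^1*11^1*3919^1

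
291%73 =72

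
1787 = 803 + 984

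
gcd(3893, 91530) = 1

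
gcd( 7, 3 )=1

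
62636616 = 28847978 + 33788638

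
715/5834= 715/5834 = 0.12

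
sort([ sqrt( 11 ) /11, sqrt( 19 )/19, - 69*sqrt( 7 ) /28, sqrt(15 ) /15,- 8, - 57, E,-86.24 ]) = [ - 86.24, - 57, - 8 ,  -  69*sqrt(  7)/28,sqrt ( 19)/19,sqrt(15)/15,sqrt( 11)/11, E ]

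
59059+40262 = 99321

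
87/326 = 87/326 = 0.27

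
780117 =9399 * 83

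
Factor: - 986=-2^1*17^1*29^1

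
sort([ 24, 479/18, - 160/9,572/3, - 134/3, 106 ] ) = [ - 134/3, - 160/9, 24,479/18,106, 572/3 ]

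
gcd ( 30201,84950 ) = 1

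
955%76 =43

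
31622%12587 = 6448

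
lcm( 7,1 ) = 7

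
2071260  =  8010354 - 5939094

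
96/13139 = 96/13139 =0.01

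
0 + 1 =1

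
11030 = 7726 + 3304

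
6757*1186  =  8013802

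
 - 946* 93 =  - 87978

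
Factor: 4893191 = 4893191^1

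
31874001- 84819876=  -  52945875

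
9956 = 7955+2001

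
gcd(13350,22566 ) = 6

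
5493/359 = 15+108/359  =  15.30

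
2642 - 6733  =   - 4091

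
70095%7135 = 5880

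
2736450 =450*6081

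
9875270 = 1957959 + 7917311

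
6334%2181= 1972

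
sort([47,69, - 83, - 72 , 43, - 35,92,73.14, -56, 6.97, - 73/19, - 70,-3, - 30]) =[- 83, - 72,-70, - 56, - 35,-30, - 73/19, - 3, 6.97,43,47,69, 73.14, 92] 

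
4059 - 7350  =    -  3291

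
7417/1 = 7417 = 7417.00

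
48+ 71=119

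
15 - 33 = -18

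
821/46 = 17 + 39/46 = 17.85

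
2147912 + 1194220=3342132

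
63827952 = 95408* 669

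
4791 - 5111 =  - 320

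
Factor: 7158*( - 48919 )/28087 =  - 350162202/28087 = -2^1*3^1 * 13^1*53^1 *71^1*1193^1*28087^(- 1) 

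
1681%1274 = 407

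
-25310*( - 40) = 1012400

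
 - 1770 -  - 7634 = 5864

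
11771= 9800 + 1971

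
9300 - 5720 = 3580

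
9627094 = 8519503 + 1107591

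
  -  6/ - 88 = 3/44 =0.07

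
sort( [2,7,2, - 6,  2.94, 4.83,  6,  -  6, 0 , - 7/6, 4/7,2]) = [ - 6, - 6, - 7/6, 0,4/7,  2,2,2, 2.94,4.83, 6, 7] 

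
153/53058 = 51/17686 = 0.00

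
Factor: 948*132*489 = 61191504 = 2^4*3^3*11^1*79^1*163^1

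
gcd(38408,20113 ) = 1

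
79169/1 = 79169 = 79169.00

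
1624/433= 1624/433 = 3.75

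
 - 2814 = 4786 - 7600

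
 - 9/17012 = -9/17012=-  0.00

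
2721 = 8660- 5939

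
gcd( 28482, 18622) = 2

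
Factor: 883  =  883^1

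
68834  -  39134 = 29700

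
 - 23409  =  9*( - 2601) 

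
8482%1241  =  1036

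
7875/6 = 2625/2 = 1312.50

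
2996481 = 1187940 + 1808541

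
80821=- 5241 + 86062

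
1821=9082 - 7261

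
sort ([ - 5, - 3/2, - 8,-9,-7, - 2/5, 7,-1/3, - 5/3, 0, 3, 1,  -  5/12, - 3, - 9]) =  [ - 9, - 9,-8,-7, - 5,-3 ,-5/3,-3/2,  -  5/12, - 2/5,- 1/3, 0,1,3, 7]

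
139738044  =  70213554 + 69524490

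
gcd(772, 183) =1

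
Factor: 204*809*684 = 112884624=2^4 * 3^3  *  17^1*19^1 * 809^1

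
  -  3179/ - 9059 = 3179/9059 = 0.35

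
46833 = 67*699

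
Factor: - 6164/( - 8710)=2^1*5^( - 1)*13^(-1)*23^1 = 46/65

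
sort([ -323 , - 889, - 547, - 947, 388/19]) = [ - 947, - 889, - 547,-323,388/19] 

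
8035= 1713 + 6322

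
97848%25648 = 20904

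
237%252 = 237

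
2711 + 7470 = 10181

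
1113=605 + 508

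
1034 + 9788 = 10822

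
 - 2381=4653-7034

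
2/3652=1/1826 = 0.00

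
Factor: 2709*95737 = 259351533 = 3^2 * 7^1*43^1*95737^1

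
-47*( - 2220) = 104340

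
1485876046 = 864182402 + 621693644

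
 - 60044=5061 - 65105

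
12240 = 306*40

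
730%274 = 182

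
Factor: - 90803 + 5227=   -  85576=- 2^3*19^1*563^1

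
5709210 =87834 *65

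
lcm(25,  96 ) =2400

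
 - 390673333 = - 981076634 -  - 590403301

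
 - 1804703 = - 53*34051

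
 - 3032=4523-7555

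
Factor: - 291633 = - 3^1 * 41^1 * 2371^1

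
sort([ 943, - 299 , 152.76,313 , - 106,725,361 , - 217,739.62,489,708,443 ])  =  [ - 299, - 217 ,-106,152.76, 313,  361,  443,  489, 708,725,739.62, 943 ] 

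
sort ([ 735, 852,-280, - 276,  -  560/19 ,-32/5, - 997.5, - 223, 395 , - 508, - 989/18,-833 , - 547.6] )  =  [-997.5, - 833,- 547.6, - 508,-280,  -  276, - 223, - 989/18, - 560/19, - 32/5, 395, 735, 852]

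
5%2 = 1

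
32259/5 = 32259/5 = 6451.80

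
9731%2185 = 991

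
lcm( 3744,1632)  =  63648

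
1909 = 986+923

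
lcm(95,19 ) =95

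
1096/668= 274/167 = 1.64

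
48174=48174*1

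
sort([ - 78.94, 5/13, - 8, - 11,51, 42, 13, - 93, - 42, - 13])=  [ - 93, - 78.94 , - 42, - 13, - 11,- 8, 5/13, 13,42,51] 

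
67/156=67/156 = 0.43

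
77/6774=77/6774 = 0.01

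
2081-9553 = -7472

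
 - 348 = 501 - 849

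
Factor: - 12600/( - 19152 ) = 2^(-1)*5^2 * 19^( - 1 )= 25/38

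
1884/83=22 + 58/83 = 22.70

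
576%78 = 30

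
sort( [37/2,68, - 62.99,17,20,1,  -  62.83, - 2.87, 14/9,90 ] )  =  [ - 62.99, - 62.83, - 2.87,1, 14/9, 17,37/2,20,68,90 ] 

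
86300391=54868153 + 31432238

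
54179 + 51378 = 105557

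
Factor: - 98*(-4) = 392 = 2^3*7^2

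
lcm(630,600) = 12600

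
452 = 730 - 278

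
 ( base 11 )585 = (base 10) 698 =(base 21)1C5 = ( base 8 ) 1272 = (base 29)o2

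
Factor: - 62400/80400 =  - 2^2*13^1*67^( - 1 ) = - 52/67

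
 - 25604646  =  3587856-29192502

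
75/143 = 75/143 = 0.52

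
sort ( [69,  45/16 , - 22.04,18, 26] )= [ -22.04,45/16, 18, 26,69 ]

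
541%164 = 49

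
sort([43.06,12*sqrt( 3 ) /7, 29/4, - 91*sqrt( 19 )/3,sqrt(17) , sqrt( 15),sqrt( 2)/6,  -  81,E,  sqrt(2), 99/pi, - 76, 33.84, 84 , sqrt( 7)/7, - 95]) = [-91*sqrt(19 ) /3, - 95, - 81,- 76,  sqrt(2 )/6,sqrt( 7 )/7 , sqrt( 2 ) , E, 12*sqrt( 3 )/7,sqrt ( 15 ),sqrt (17) , 29/4,  99/pi , 33.84, 43.06 , 84]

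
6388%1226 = 258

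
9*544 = 4896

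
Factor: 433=433^1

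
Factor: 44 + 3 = 47 =47^1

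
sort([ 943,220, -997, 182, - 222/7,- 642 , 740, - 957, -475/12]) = [ - 997, - 957, - 642, - 475/12, - 222/7,182, 220,740, 943 ] 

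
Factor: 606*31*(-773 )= - 2^1 *3^1*31^1*101^1 * 773^1 =- 14521578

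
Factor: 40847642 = 2^1*11^1*191^1*9721^1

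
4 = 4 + 0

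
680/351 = 1 + 329/351= 1.94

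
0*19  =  0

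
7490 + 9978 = 17468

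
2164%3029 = 2164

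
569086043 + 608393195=1177479238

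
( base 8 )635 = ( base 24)H5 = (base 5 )3123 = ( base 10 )413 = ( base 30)dn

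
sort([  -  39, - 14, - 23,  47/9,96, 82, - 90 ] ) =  [-90,-39, - 23, - 14,47/9 , 82, 96 ] 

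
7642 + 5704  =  13346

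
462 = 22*21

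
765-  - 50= 815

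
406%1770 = 406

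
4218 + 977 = 5195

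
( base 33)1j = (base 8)64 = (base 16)34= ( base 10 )52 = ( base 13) 40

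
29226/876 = 33 + 53/146=33.36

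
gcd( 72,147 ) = 3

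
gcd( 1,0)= 1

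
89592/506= 44796/253= 177.06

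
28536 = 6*4756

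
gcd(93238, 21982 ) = 2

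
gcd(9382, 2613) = 1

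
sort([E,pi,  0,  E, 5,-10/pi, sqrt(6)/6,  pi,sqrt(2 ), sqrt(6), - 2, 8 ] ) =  [ - 10/pi,-2  ,  0,sqrt(6)/6,sqrt(2), sqrt(6 ),E, E,pi, pi, 5,8 ] 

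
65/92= 65/92 = 0.71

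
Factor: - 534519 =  - 3^4*6599^1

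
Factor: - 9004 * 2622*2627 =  - 2^3*3^1 * 19^1*23^1*37^1*71^1 * 2251^1 = - 62019497976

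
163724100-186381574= - 22657474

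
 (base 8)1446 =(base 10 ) 806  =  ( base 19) 248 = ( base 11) 673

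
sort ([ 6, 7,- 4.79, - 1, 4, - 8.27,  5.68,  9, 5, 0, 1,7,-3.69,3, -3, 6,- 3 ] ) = [ - 8.27,-4.79, -3.69, - 3, - 3, - 1,0, 1, 3 , 4 , 5, 5.68, 6, 6, 7, 7,9]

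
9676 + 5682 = 15358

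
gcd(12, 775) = 1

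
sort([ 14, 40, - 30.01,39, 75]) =[-30.01,14,39,40,75]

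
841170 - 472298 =368872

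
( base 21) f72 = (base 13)3104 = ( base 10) 6764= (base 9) 10245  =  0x1a6c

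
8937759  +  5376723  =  14314482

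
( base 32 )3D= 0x6D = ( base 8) 155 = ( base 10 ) 109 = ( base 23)4h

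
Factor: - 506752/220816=- 856/373 = - 2^3*107^1*  373^( - 1)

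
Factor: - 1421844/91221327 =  - 473948/30407109 = - 2^2*3^ ( - 1 )*29^ ( - 1)*47^1*2521^1*349507^( - 1)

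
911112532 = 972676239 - 61563707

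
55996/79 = 708+64/79 =708.81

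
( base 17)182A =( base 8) 16145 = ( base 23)DH1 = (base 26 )ajf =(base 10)7269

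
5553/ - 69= - 1851/23 = -80.48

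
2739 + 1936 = 4675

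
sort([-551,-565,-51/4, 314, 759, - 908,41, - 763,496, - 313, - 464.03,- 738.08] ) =[  -  908,-763,-738.08,-565 ,- 551, - 464.03, - 313,  -  51/4,41, 314,  496,759 ]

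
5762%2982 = 2780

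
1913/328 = 1913/328 = 5.83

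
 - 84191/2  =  - 42096 + 1/2  =  - 42095.50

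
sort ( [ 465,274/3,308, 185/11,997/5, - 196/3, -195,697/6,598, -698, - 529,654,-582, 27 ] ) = [ - 698, - 582,-529, - 195 , -196/3,185/11, 27,274/3,697/6,997/5,308,465 , 598,654 ]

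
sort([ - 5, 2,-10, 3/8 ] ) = [ -10, - 5, 3/8,2] 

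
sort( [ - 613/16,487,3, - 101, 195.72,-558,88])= [-558, - 101, - 613/16,3, 88,  195.72, 487 ] 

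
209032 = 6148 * 34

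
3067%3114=3067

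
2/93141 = 2/93141 = 0.00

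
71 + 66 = 137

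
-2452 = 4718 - 7170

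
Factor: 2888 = 2^3 * 19^2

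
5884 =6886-1002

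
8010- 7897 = 113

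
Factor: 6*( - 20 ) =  - 2^3* 3^1* 5^1 = - 120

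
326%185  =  141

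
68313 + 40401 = 108714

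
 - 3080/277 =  - 12 + 244/277 = -11.12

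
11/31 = 11/31=0.35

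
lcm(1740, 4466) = 133980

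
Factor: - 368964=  - 2^2*3^2*37^1*277^1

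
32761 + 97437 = 130198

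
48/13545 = 16/4515 = 0.00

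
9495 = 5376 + 4119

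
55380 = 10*5538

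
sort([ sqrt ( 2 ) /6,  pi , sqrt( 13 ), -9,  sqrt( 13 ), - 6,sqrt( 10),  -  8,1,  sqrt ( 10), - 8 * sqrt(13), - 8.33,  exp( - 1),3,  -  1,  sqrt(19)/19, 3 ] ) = [-8*sqrt( 13), -9, - 8.33,  -  8,  -  6 ,- 1, sqrt ( 19)/19,  sqrt (2)/6,exp ( - 1),1,  3,3,pi,  sqrt( 10),sqrt( 10), sqrt( 13),sqrt(13)]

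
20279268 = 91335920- 71056652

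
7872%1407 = 837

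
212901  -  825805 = -612904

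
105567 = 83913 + 21654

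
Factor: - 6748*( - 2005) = 13529740 = 2^2*  5^1*7^1 * 241^1*401^1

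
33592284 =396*84829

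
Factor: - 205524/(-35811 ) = 2^2*3^1 *11^1*23^( - 1) = 132/23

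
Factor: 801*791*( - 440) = -2^3*3^2*5^1*7^1*11^1*89^1*113^1 = - 278780040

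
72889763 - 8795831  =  64093932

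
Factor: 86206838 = 2^1*19^1 * 127^1 * 17863^1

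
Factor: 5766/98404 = 2883/49202= 2^ ( - 1) * 3^1*31^2 * 73^( - 1)*337^( - 1 ) 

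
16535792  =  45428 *364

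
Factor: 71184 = 2^4*3^1*1483^1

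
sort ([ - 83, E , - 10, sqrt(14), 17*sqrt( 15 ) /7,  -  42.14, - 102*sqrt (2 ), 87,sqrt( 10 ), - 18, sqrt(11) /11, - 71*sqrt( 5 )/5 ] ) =[ - 102*sqrt ( 2) , - 83, - 42.14, - 71*sqrt( 5 ) /5, - 18, - 10,sqrt( 11 ) /11,E,sqrt( 10 ), sqrt( 14 ), 17*sqrt(15 ) /7, 87]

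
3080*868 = 2673440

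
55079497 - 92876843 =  - 37797346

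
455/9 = 50 + 5/9 = 50.56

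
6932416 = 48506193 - 41573777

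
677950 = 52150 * 13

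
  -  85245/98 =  - 870 + 15/98 = - 869.85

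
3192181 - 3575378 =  - 383197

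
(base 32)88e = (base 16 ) 210e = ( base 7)33446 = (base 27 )bgb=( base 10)8462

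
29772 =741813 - 712041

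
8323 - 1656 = 6667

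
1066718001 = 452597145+614120856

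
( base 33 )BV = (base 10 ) 394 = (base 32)ca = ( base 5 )3034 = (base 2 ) 110001010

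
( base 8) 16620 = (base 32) 7cg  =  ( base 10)7568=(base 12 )4468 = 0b1110110010000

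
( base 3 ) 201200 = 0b1000010011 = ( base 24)m3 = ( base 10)531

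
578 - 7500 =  - 6922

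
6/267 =2/89 = 0.02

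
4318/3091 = 4318/3091 = 1.40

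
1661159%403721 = 46275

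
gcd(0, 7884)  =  7884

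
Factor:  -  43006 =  - 2^1*21503^1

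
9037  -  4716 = 4321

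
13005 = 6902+6103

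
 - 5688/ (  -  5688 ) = 1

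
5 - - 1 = 6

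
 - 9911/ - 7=9911/7=1415.86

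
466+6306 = 6772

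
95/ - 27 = -95/27 = - 3.52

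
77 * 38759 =2984443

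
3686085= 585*6301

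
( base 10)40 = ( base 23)1H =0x28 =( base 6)104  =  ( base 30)1a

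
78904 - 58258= 20646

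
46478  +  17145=63623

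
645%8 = 5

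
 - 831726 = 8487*(  -  98 )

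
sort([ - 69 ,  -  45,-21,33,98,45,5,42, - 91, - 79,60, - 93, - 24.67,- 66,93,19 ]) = [  -  93, - 91, - 79, - 69, - 66  , - 45, - 24.67, - 21,5 , 19,33,42,45,60,93,98 ]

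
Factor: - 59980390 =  - 2^1*5^1*5998039^1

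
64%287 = 64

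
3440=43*80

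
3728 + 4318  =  8046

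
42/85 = 42/85 = 0.49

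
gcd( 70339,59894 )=1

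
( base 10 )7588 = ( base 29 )90J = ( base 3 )101102001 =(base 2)1110110100100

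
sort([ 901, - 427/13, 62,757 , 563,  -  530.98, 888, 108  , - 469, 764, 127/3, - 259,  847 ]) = [  -  530.98,  -  469 , - 259, - 427/13 , 127/3,  62, 108,563, 757,764,  847,888,901 ] 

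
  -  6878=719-7597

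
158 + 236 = 394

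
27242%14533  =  12709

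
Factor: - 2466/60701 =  - 2^1*3^2 * 101^( - 1)*137^1 * 601^ ( - 1) 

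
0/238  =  0 = 0.00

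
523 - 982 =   -  459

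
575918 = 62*9289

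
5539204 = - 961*(-5764) 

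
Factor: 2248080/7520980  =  112404/376049 = 2^2*3^1*17^1*19^1*29^1*376049^(  -  1) 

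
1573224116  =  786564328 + 786659788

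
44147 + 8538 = 52685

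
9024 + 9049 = 18073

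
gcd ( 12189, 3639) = 3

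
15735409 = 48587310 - 32851901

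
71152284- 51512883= 19639401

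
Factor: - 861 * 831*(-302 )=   2^1 *3^2*7^1* 41^1 * 151^1*277^1 = 216078282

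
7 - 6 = 1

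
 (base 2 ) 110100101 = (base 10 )421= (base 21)k1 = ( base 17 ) 17D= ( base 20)111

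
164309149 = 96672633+67636516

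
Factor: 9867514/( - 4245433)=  - 2^1 * 17^1*43^ ( - 1 )*59^1 * 4919^1*98731^(-1)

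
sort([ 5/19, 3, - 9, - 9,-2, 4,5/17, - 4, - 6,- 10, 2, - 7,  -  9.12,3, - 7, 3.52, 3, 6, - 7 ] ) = [  -  10, - 9.12,- 9, - 9, - 7, - 7, - 7, - 6, - 4, - 2, 5/19, 5/17, 2,  3,3, 3, 3.52,4,6 ] 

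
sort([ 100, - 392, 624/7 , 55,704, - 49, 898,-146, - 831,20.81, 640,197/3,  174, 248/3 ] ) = [-831,- 392,-146,  -  49,20.81 , 55,197/3,248/3, 624/7 , 100, 174,640, 704,  898]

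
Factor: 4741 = 11^1 * 431^1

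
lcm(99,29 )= 2871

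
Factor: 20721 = 3^1*6907^1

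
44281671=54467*813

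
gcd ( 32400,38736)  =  144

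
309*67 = 20703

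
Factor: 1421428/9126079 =2^2*19^1*59^1*317^1*1291^( - 1)*7069^ (  -  1 )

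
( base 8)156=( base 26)46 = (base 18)62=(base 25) 4A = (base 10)110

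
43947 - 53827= - 9880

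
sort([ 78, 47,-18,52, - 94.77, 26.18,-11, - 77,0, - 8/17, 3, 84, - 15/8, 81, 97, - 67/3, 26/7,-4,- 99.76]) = [ - 99.76,  -  94.77,  -  77 , - 67/3,-18, - 11,  -  4, - 15/8, - 8/17, 0,  3, 26/7 , 26.18, 47,52,78,81, 84, 97] 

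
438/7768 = 219/3884=0.06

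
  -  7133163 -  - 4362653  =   - 2770510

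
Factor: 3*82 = 246 = 2^1 *3^1*41^1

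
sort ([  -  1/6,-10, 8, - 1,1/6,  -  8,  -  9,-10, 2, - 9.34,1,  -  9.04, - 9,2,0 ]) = [ - 10, - 10,-9.34, - 9.04,-9 , - 9,-8, - 1, - 1/6 , 0, 1/6,1, 2,2,8 ]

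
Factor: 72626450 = 2^1*5^2*13^1*111733^1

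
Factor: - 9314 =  - 2^1 * 4657^1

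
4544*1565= 7111360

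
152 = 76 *2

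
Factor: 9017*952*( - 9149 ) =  - 78536699416 = -2^3*7^2*17^1*71^1*127^1 * 1307^1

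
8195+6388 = 14583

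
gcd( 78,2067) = 39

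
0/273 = 0 =0.00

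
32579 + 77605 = 110184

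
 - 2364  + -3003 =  - 5367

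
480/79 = 480/79 = 6.08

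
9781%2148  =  1189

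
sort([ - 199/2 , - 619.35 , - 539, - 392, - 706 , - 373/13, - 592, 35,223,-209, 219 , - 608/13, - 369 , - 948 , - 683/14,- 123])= [  -  948,-706, - 619.35, - 592,-539, - 392,-369, - 209,- 123, - 199/2, - 683/14, - 608/13, - 373/13,35,219 , 223]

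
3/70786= 3/70786=0.00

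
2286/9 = 254 =254.00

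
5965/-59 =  - 102 + 53/59= -101.10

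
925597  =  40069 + 885528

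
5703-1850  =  3853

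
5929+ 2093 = 8022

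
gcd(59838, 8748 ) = 6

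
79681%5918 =2747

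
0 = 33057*0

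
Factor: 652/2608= 2^ ( - 2)  =  1/4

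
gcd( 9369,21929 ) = 1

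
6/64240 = 3/32120 = 0.00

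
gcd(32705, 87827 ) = 1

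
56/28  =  2 = 2.00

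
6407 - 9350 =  - 2943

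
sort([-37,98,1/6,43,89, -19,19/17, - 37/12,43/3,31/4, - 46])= [ - 46,-37, - 19, - 37/12,1/6, 19/17, 31/4,43/3, 43 , 89 , 98 ]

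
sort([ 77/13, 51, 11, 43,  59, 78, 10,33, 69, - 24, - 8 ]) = [ - 24, - 8,77/13, 10,11,33 , 43,51,59, 69, 78]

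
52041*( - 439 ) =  - 22845999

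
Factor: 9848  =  2^3*1231^1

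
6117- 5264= 853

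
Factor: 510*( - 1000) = - 510000 = - 2^4*3^1*5^4*17^1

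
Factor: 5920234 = 2^1*29^1*103^1* 991^1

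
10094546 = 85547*118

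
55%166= 55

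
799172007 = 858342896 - 59170889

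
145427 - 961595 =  - 816168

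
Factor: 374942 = 2^1*187471^1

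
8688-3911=4777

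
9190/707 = 9190/707= 13.00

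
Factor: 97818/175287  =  274/491=2^1*137^1*  491^( - 1)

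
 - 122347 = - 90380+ - 31967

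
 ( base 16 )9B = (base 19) 83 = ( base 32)4r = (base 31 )50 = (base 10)155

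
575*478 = 274850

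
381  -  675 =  - 294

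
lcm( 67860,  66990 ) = 5225220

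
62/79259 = 62/79259 = 0.00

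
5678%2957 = 2721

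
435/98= 4 + 43/98 = 4.44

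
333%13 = 8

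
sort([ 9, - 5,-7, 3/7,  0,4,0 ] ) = [-7, - 5, 0, 0,3/7, 4, 9] 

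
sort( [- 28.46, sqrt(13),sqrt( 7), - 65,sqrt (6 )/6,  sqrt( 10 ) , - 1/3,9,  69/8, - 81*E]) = [ - 81 *E,-65,  -  28.46, - 1/3,sqrt(6 )/6, sqrt(7 ),sqrt( 10 ),sqrt( 13),  69/8  ,  9 ]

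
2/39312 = 1/19656= 0.00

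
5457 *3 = 16371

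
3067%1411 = 245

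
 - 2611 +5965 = 3354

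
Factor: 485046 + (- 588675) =  -  3^1*34543^1 = -103629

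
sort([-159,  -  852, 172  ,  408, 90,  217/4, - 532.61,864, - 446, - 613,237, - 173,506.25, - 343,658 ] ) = [ - 852, - 613, - 532.61, - 446, - 343, - 173, - 159,217/4, 90, 172,237,408,506.25, 658,864] 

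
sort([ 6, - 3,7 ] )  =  [ - 3 , 6,7]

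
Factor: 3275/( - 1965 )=-3^( - 1)*5^1 = - 5/3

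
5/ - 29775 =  -1+5954/5955 = - 0.00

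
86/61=86/61 = 1.41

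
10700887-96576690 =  - 85875803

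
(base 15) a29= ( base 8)4361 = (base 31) 2BQ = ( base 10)2289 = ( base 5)33124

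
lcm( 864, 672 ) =6048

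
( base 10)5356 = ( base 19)EFH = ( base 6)40444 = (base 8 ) 12354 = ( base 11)402A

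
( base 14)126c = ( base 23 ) 62C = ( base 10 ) 3232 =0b110010100000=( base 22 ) 6ek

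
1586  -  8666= - 7080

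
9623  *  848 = 8160304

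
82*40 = 3280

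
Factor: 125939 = 11^1*107^2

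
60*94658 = 5679480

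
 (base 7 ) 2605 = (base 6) 4321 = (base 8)1731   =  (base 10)985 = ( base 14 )505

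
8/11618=4/5809 = 0.00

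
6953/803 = 6953/803 =8.66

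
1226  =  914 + 312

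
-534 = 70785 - 71319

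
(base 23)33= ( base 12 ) 60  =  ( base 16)48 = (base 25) 2m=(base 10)72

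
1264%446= 372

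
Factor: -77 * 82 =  - 6314 = - 2^1*7^1*11^1  *  41^1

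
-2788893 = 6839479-9628372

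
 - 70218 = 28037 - 98255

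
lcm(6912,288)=6912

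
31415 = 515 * 61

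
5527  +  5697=11224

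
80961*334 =27040974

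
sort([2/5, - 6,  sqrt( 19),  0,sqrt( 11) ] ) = [ - 6, 0, 2/5, sqrt( 11), sqrt ( 19) ]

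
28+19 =47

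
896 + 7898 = 8794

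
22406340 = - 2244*( - 9985)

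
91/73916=91/73916  =  0.00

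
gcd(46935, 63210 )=105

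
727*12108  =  8802516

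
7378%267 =169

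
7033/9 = 781 + 4/9  =  781.44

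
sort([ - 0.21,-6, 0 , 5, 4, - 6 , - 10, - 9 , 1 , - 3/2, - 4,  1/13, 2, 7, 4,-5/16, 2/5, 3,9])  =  [ - 10, - 9 , - 6, - 6,  -  4,- 3/2, - 5/16, - 0.21, 0, 1/13, 2/5,1 , 2,3, 4,4, 5,7, 9]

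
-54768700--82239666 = 27470966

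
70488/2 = 35244 = 35244.00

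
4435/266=4435/266 = 16.67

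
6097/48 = 127 + 1/48 = 127.02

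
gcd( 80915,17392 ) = 1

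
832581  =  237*3513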